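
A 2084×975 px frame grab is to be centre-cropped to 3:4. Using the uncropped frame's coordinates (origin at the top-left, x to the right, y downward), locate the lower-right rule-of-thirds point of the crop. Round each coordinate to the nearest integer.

2084/975 > 3/4, so the 3:4 crop keeps the full height 975 and trims width to 975 × 3/4 = 731.25 px.
Left offset = (2084 − 731.25)/2 = 676.38 px; top offset = 0.
Lower-right is two-thirds across and two-thirds down within the crop:
x = 676.38 + 2 × 731.25/3 ≈ 1164; y = 0.00 + 2 × 975.00/3 ≈ 650.

x = 1164 px, y = 650 px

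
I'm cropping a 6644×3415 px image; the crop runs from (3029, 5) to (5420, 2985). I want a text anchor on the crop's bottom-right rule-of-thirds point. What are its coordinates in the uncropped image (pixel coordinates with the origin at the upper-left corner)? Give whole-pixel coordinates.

(4623, 1992)

Crop width = 5420 − 3029 = 2391 px; one third is 797.00 px.
Crop height = 2985 − 5 = 2980 px; one third is 993.33 px.
The bottom-right point is two-thirds across and two-thirds down within the crop:
x = 3029 + 2 × 797.00 ≈ 4623; y = 5 + 2 × 993.33 ≈ 1992.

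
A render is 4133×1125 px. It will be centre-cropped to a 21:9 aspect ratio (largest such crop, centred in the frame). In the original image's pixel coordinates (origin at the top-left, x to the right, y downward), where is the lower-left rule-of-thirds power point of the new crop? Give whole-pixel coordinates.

4133/1125 > 21/9, so the 21:9 crop keeps the full height 1125 and trims width to 1125 × 21/9 = 2625.00 px.
Left offset = (4133 − 2625.00)/2 = 754.00 px; top offset = 0.
Lower-left is one-third across and two-thirds down within the crop:
x = 754.00 + 1 × 2625.00/3 ≈ 1629; y = 0.00 + 2 × 1125.00/3 ≈ 750.

x = 1629 px, y = 750 px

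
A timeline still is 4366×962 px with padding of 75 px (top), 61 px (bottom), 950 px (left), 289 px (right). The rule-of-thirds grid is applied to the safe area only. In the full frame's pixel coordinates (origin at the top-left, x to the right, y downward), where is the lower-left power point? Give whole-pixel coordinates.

(1992, 626)

Content width = 4366 − 950 − 289 = 3127 px; content height = 962 − 75 − 61 = 826 px.
Lower-left is one-third across and two-thirds down within the safe area.
x = 950 + 1 × 3127/3 = 950 + 1042.33 ≈ 1992
y = 75 + 2 × 826/3 = 75 + 550.67 ≈ 626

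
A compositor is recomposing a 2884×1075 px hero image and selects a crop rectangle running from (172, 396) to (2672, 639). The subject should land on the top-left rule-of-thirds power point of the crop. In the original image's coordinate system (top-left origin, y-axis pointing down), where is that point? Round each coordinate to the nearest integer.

(1005, 477)

Crop width = 2672 − 172 = 2500 px; one third is 833.33 px.
Crop height = 639 − 396 = 243 px; one third is 81.00 px.
The top-left point is one-third across and one-third down within the crop:
x = 172 + 1 × 833.33 ≈ 1005; y = 396 + 1 × 81.00 ≈ 477.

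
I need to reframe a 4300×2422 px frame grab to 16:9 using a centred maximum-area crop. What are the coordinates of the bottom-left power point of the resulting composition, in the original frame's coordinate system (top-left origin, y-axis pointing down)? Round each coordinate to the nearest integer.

(1433, 1614)

4300/2422 < 16/9, so the 16:9 crop keeps the full width 4300 and trims height to 4300 × 9/16 = 2418.75 px.
Top offset = (2422 − 2418.75)/2 = 1.62 px; left offset = 0.
Bottom-left is one-third across and two-thirds down within the crop:
x = 0.00 + 1 × 4300.00/3 ≈ 1433; y = 1.62 + 2 × 2418.75/3 ≈ 1614.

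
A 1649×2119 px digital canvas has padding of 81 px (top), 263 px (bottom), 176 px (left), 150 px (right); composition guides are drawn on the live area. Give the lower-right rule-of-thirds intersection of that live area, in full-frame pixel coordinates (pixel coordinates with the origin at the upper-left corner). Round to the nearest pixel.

Content width = 1649 − 176 − 150 = 1323 px; content height = 2119 − 81 − 263 = 1775 px.
Lower-right is two-thirds across and two-thirds down within the live area.
x = 176 + 2 × 1323/3 = 176 + 882.00 ≈ 1058
y = 81 + 2 × 1775/3 = 81 + 1183.33 ≈ 1264

(1058, 1264)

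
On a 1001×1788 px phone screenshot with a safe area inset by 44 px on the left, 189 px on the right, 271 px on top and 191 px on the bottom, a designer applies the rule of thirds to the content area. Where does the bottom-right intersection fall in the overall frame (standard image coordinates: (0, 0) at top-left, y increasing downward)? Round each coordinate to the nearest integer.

(556, 1155)

Content width = 1001 − 44 − 189 = 768 px; content height = 1788 − 271 − 191 = 1326 px.
Bottom-right is two-thirds across and two-thirds down within the content area.
x = 44 + 2 × 768/3 = 44 + 512.00 ≈ 556
y = 271 + 2 × 1326/3 = 271 + 884.00 ≈ 1155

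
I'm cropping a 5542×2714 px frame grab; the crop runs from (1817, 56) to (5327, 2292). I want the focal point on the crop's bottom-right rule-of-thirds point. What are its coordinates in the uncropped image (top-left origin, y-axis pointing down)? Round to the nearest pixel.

Crop width = 5327 − 1817 = 3510 px; one third is 1170.00 px.
Crop height = 2292 − 56 = 2236 px; one third is 745.33 px.
The bottom-right point is two-thirds across and two-thirds down within the crop:
x = 1817 + 2 × 1170.00 ≈ 4157; y = 56 + 2 × 745.33 ≈ 1547.

x = 4157 px, y = 1547 px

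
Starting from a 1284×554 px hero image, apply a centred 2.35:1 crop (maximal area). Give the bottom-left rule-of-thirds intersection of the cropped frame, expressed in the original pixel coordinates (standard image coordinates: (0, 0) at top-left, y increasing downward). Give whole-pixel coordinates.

x = 428 px, y = 368 px

1284/554 < 2.35/1, so the 2.35:1 crop keeps the full width 1284 and trims height to 1284 × 1/2.35 = 546.38 px.
Top offset = (554 − 546.38)/2 = 3.81 px; left offset = 0.
Bottom-left is one-third across and two-thirds down within the crop:
x = 0.00 + 1 × 1284.00/3 ≈ 428; y = 3.81 + 2 × 546.38/3 ≈ 368.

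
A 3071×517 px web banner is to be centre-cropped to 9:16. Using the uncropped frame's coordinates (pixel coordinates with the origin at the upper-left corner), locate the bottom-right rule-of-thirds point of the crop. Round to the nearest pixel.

3071/517 > 9/16, so the 9:16 crop keeps the full height 517 and trims width to 517 × 9/16 = 290.81 px.
Left offset = (3071 − 290.81)/2 = 1390.09 px; top offset = 0.
Bottom-right is two-thirds across and two-thirds down within the crop:
x = 1390.09 + 2 × 290.81/3 ≈ 1584; y = 0.00 + 2 × 517.00/3 ≈ 345.

(1584, 345)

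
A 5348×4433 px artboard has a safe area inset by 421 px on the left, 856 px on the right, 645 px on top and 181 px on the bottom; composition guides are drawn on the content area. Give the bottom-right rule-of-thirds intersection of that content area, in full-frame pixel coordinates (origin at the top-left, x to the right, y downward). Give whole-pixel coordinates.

x = 3135 px, y = 3050 px

Content width = 5348 − 421 − 856 = 4071 px; content height = 4433 − 645 − 181 = 3607 px.
Bottom-right is two-thirds across and two-thirds down within the content area.
x = 421 + 2 × 4071/3 = 421 + 2714.00 ≈ 3135
y = 645 + 2 × 3607/3 = 645 + 2404.67 ≈ 3050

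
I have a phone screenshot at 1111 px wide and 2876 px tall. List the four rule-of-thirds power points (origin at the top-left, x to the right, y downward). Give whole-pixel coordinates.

(370, 959), (741, 959), (370, 1917), (741, 1917)

One third of 1111 is 370.33; one third of 2876 is 958.67.
Vertical third lines at x = 370 and x = 741; horizontal third lines at y = 959 and y = 1917.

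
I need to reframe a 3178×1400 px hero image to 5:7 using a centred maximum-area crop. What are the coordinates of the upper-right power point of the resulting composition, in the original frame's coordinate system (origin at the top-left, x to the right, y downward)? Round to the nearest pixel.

x = 1756 px, y = 467 px

3178/1400 > 5/7, so the 5:7 crop keeps the full height 1400 and trims width to 1400 × 5/7 = 1000.00 px.
Left offset = (3178 − 1000.00)/2 = 1089.00 px; top offset = 0.
Upper-right is two-thirds across and one-third down within the crop:
x = 1089.00 + 2 × 1000.00/3 ≈ 1756; y = 0.00 + 1 × 1400.00/3 ≈ 467.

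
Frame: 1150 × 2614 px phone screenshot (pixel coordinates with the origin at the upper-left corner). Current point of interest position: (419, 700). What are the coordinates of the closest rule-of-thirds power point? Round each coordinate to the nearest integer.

Third lines: x ∈ {383, 767}, y ∈ {871, 1743}.
419 is closer to x = 383; 700 is closer to y = 871.
So the nearest intersection is the upper-left power point.

x = 383 px, y = 871 px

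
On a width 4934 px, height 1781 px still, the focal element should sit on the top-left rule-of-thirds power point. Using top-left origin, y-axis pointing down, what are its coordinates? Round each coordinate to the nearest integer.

The top-left point sits one-third of the way across and one-third of the way down.
x = 1 × 4934/3 ≈ 1645; y = 1 × 1781/3 ≈ 594.

(1645, 594)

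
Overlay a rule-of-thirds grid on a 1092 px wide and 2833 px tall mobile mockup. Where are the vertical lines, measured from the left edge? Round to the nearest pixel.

1092 / 3 = 364, so the vertical lines sit at one and two thirds of 1092.

364 px and 728 px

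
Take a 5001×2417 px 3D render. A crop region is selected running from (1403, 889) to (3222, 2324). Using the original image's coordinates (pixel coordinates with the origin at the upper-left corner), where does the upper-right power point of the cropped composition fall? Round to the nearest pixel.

x = 2616 px, y = 1367 px

Crop width = 3222 − 1403 = 1819 px; one third is 606.33 px.
Crop height = 2324 − 889 = 1435 px; one third is 478.33 px.
The upper-right point is two-thirds across and one-third down within the crop:
x = 1403 + 2 × 606.33 ≈ 2616; y = 889 + 1 × 478.33 ≈ 1367.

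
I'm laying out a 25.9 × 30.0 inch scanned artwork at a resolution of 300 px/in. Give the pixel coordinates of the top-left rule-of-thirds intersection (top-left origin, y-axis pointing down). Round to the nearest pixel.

x = 2590 px, y = 3000 px

In pixels the canvas is 25.9 × 300 = 7770 wide and 30.0 × 300 = 9000 tall.
The top-left point is one-third across and one-third down:
x = 1 × 7770/3 ≈ 2590; y = 1 × 9000/3 ≈ 3000.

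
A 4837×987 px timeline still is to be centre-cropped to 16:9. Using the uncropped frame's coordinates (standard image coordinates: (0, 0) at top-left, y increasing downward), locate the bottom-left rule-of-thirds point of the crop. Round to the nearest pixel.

x = 2126 px, y = 658 px

4837/987 > 16/9, so the 16:9 crop keeps the full height 987 and trims width to 987 × 16/9 = 1754.67 px.
Left offset = (4837 − 1754.67)/2 = 1541.17 px; top offset = 0.
Bottom-left is one-third across and two-thirds down within the crop:
x = 1541.17 + 1 × 1754.67/3 ≈ 2126; y = 0.00 + 2 × 987.00/3 ≈ 658.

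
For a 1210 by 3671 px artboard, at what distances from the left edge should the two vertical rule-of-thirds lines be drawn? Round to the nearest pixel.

403 px and 807 px

1210 / 3 = 403.33, so the vertical lines sit at one and two thirds of 1210.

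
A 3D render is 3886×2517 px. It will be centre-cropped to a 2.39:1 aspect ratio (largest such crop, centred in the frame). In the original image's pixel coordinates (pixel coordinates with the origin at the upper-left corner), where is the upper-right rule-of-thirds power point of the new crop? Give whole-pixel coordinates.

3886/2517 < 2.39/1, so the 2.39:1 crop keeps the full width 3886 and trims height to 3886 × 1/2.39 = 1625.94 px.
Top offset = (2517 − 1625.94)/2 = 445.53 px; left offset = 0.
Upper-right is two-thirds across and one-third down within the crop:
x = 0.00 + 2 × 3886.00/3 ≈ 2591; y = 445.53 + 1 × 1625.94/3 ≈ 988.

x = 2591 px, y = 988 px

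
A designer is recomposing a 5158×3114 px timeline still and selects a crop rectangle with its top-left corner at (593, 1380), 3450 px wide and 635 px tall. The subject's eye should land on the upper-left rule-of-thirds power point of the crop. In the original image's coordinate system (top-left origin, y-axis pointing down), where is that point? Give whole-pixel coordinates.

One third of the crop width 3450 is 1150.00 px.
One third of the crop height 635 is 211.67 px.
The upper-left point is one-third across and one-third down within the crop:
x = 593 + 1 × 1150.00 ≈ 1743; y = 1380 + 1 × 211.67 ≈ 1592.

x = 1743 px, y = 1592 px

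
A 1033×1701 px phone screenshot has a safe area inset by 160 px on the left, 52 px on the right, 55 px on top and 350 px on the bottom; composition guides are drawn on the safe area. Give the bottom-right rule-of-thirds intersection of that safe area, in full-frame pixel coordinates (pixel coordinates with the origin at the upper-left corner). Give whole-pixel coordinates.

Content width = 1033 − 160 − 52 = 821 px; content height = 1701 − 55 − 350 = 1296 px.
Bottom-right is two-thirds across and two-thirds down within the safe area.
x = 160 + 2 × 821/3 = 160 + 547.33 ≈ 707
y = 55 + 2 × 1296/3 = 55 + 864.00 ≈ 919

(707, 919)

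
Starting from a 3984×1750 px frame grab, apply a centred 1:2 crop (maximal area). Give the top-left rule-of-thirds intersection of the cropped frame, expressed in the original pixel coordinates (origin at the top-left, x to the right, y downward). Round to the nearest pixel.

(1846, 583)

3984/1750 > 1/2, so the 1:2 crop keeps the full height 1750 and trims width to 1750 × 1/2 = 875.00 px.
Left offset = (3984 − 875.00)/2 = 1554.50 px; top offset = 0.
Top-left is one-third across and one-third down within the crop:
x = 1554.50 + 1 × 875.00/3 ≈ 1846; y = 0.00 + 1 × 1750.00/3 ≈ 583.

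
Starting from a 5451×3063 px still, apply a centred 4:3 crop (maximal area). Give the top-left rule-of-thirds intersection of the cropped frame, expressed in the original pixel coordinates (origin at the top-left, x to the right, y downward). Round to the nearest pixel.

5451/3063 > 4/3, so the 4:3 crop keeps the full height 3063 and trims width to 3063 × 4/3 = 4084.00 px.
Left offset = (5451 − 4084.00)/2 = 683.50 px; top offset = 0.
Top-left is one-third across and one-third down within the crop:
x = 683.50 + 1 × 4084.00/3 ≈ 2045; y = 0.00 + 1 × 3063.00/3 ≈ 1021.

(2045, 1021)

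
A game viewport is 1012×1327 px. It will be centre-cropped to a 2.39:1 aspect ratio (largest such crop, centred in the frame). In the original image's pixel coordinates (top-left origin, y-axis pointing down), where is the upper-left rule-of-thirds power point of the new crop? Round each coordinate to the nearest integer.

(337, 593)

1012/1327 < 2.39/1, so the 2.39:1 crop keeps the full width 1012 and trims height to 1012 × 1/2.39 = 423.43 px.
Top offset = (1327 − 423.43)/2 = 451.78 px; left offset = 0.
Upper-left is one-third across and one-third down within the crop:
x = 0.00 + 1 × 1012.00/3 ≈ 337; y = 451.78 + 1 × 423.43/3 ≈ 593.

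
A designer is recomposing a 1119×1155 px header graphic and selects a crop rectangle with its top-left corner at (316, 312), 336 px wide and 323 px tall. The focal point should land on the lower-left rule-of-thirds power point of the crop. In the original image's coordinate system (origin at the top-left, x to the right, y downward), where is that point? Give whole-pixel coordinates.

One third of the crop width 336 is 112.00 px.
One third of the crop height 323 is 107.67 px.
The lower-left point is one-third across and two-thirds down within the crop:
x = 316 + 1 × 112.00 ≈ 428; y = 312 + 2 × 107.67 ≈ 527.

(428, 527)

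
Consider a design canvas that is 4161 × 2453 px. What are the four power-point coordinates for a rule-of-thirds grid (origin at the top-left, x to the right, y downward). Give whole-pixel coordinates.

One third of 4161 is 1387; one third of 2453 is 817.67.
Vertical third lines at x = 1387 and x = 2774; horizontal third lines at y = 818 and y = 1635.

(1387, 818), (2774, 818), (1387, 1635), (2774, 1635)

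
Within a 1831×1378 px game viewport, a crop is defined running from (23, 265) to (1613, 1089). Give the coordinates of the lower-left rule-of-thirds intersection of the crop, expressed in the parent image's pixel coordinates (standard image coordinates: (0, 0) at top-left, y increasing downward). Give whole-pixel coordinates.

Crop width = 1613 − 23 = 1590 px; one third is 530.00 px.
Crop height = 1089 − 265 = 824 px; one third is 274.67 px.
The lower-left point is one-third across and two-thirds down within the crop:
x = 23 + 1 × 530.00 ≈ 553; y = 265 + 2 × 274.67 ≈ 814.

x = 553 px, y = 814 px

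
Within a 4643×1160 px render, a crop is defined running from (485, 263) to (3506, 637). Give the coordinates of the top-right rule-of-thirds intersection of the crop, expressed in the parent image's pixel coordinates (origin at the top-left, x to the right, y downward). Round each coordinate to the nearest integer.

Crop width = 3506 − 485 = 3021 px; one third is 1007.00 px.
Crop height = 637 − 263 = 374 px; one third is 124.67 px.
The top-right point is two-thirds across and one-third down within the crop:
x = 485 + 2 × 1007.00 ≈ 2499; y = 263 + 1 × 124.67 ≈ 388.

x = 2499 px, y = 388 px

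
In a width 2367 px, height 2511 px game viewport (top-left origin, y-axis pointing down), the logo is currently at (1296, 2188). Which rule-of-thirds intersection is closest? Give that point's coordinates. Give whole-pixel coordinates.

Third lines: x ∈ {789, 1578}, y ∈ {837, 1674}.
1296 is closer to x = 1578; 2188 is closer to y = 1674.
So the nearest intersection is the lower-right power point.

(1578, 1674)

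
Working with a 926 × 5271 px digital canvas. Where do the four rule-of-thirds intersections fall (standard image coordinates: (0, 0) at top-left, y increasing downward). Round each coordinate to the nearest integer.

One third of 926 is 308.67; one third of 5271 is 1757.
Vertical third lines at x = 309 and x = 617; horizontal third lines at y = 1757 and y = 3514.

(309, 1757), (617, 1757), (309, 3514), (617, 3514)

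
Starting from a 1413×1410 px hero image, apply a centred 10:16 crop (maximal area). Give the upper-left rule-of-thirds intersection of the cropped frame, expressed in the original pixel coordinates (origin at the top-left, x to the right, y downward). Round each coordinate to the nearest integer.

1413/1410 > 10/16, so the 10:16 crop keeps the full height 1410 and trims width to 1410 × 10/16 = 881.25 px.
Left offset = (1413 − 881.25)/2 = 265.88 px; top offset = 0.
Upper-left is one-third across and one-third down within the crop:
x = 265.88 + 1 × 881.25/3 ≈ 560; y = 0.00 + 1 × 1410.00/3 ≈ 470.

x = 560 px, y = 470 px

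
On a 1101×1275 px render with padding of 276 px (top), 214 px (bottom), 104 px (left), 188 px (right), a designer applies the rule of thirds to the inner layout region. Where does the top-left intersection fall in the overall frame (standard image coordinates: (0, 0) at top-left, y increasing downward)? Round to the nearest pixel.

x = 374 px, y = 538 px

Content width = 1101 − 104 − 188 = 809 px; content height = 1275 − 276 − 214 = 785 px.
Top-left is one-third across and one-third down within the inner layout region.
x = 104 + 1 × 809/3 = 104 + 269.67 ≈ 374
y = 276 + 1 × 785/3 = 276 + 261.67 ≈ 538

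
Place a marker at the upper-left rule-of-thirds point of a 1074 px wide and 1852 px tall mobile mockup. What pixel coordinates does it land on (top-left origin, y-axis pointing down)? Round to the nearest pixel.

x = 358 px, y = 617 px

The upper-left point sits one-third of the way across and one-third of the way down.
x = 1 × 1074/3 ≈ 358; y = 1 × 1852/3 ≈ 617.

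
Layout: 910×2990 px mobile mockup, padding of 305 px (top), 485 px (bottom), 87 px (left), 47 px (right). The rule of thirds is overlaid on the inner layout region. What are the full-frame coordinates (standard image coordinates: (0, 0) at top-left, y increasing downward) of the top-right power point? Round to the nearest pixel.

(604, 1038)

Content width = 910 − 87 − 47 = 776 px; content height = 2990 − 305 − 485 = 2200 px.
Top-right is two-thirds across and one-third down within the inner layout region.
x = 87 + 2 × 776/3 = 87 + 517.33 ≈ 604
y = 305 + 1 × 2200/3 = 305 + 733.33 ≈ 1038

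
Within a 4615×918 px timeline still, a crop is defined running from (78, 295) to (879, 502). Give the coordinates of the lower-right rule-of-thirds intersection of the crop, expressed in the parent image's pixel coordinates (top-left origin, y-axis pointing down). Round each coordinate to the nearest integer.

x = 612 px, y = 433 px

Crop width = 879 − 78 = 801 px; one third is 267.00 px.
Crop height = 502 − 295 = 207 px; one third is 69.00 px.
The lower-right point is two-thirds across and two-thirds down within the crop:
x = 78 + 2 × 267.00 ≈ 612; y = 295 + 2 × 69.00 ≈ 433.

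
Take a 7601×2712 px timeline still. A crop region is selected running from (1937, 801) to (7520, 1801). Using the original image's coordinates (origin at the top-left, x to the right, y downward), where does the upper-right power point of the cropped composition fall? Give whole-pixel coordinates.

Crop width = 7520 − 1937 = 5583 px; one third is 1861.00 px.
Crop height = 1801 − 801 = 1000 px; one third is 333.33 px.
The upper-right point is two-thirds across and one-third down within the crop:
x = 1937 + 2 × 1861.00 ≈ 5659; y = 801 + 1 × 333.33 ≈ 1134.

x = 5659 px, y = 1134 px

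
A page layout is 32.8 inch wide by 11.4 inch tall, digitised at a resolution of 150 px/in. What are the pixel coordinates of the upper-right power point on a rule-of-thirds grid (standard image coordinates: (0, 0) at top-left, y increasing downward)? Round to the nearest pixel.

In pixels the canvas is 32.8 × 150 = 4920 wide and 11.4 × 150 = 1710 tall.
The upper-right point is two-thirds across and one-third down:
x = 2 × 4920/3 ≈ 3280; y = 1 × 1710/3 ≈ 570.

x = 3280 px, y = 570 px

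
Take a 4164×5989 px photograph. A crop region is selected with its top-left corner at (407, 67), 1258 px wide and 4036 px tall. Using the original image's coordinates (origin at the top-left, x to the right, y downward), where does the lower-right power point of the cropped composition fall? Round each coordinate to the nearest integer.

One third of the crop width 1258 is 419.33 px.
One third of the crop height 4036 is 1345.33 px.
The lower-right point is two-thirds across and two-thirds down within the crop:
x = 407 + 2 × 419.33 ≈ 1246; y = 67 + 2 × 1345.33 ≈ 2758.

(1246, 2758)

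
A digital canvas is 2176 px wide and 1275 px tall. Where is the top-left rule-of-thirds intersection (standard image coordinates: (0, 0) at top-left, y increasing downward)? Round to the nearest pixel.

The top-left point sits one-third of the way across and one-third of the way down.
x = 1 × 2176/3 ≈ 725; y = 1 × 1275/3 ≈ 425.

(725, 425)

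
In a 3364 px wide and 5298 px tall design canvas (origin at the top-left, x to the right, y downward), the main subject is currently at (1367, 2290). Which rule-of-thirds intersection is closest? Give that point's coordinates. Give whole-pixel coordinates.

(1121, 1766)

Third lines: x ∈ {1121, 2243}, y ∈ {1766, 3532}.
1367 is closer to x = 1121; 2290 is closer to y = 1766.
So the nearest intersection is the upper-left power point.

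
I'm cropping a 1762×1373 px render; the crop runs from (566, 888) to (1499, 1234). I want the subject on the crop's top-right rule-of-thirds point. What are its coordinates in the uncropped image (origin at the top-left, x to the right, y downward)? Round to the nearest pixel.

x = 1188 px, y = 1003 px

Crop width = 1499 − 566 = 933 px; one third is 311.00 px.
Crop height = 1234 − 888 = 346 px; one third is 115.33 px.
The top-right point is two-thirds across and one-third down within the crop:
x = 566 + 2 × 311.00 ≈ 1188; y = 888 + 1 × 115.33 ≈ 1003.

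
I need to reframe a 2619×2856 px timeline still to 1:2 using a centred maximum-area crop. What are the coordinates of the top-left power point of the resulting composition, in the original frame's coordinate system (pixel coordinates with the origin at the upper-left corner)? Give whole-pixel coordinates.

2619/2856 > 1/2, so the 1:2 crop keeps the full height 2856 and trims width to 2856 × 1/2 = 1428.00 px.
Left offset = (2619 − 1428.00)/2 = 595.50 px; top offset = 0.
Top-left is one-third across and one-third down within the crop:
x = 595.50 + 1 × 1428.00/3 ≈ 1072; y = 0.00 + 1 × 2856.00/3 ≈ 952.

x = 1072 px, y = 952 px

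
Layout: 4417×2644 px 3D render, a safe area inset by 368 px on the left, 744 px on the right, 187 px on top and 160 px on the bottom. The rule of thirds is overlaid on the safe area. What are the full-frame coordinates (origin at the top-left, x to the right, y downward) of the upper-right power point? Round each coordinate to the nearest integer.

Content width = 4417 − 368 − 744 = 3305 px; content height = 2644 − 187 − 160 = 2297 px.
Upper-right is two-thirds across and one-third down within the safe area.
x = 368 + 2 × 3305/3 = 368 + 2203.33 ≈ 2571
y = 187 + 1 × 2297/3 = 187 + 765.67 ≈ 953

(2571, 953)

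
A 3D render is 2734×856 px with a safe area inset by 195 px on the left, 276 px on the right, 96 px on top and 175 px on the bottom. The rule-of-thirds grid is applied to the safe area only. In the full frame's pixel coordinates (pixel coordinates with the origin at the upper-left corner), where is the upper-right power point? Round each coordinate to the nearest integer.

x = 1704 px, y = 291 px

Content width = 2734 − 195 − 276 = 2263 px; content height = 856 − 96 − 175 = 585 px.
Upper-right is two-thirds across and one-third down within the safe area.
x = 195 + 2 × 2263/3 = 195 + 1508.67 ≈ 1704
y = 96 + 1 × 585/3 = 96 + 195.00 ≈ 291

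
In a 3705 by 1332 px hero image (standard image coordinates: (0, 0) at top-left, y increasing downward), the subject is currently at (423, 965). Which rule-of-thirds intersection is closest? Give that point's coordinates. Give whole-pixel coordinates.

Third lines: x ∈ {1235, 2470}, y ∈ {444, 888}.
423 is closer to x = 1235; 965 is closer to y = 888.
So the nearest intersection is the lower-left power point.

x = 1235 px, y = 888 px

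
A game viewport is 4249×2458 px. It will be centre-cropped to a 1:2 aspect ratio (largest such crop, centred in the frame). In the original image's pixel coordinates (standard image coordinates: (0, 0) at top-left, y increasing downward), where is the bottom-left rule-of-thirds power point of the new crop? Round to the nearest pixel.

4249/2458 > 1/2, so the 1:2 crop keeps the full height 2458 and trims width to 2458 × 1/2 = 1229.00 px.
Left offset = (4249 − 1229.00)/2 = 1510.00 px; top offset = 0.
Bottom-left is one-third across and two-thirds down within the crop:
x = 1510.00 + 1 × 1229.00/3 ≈ 1920; y = 0.00 + 2 × 2458.00/3 ≈ 1639.

x = 1920 px, y = 1639 px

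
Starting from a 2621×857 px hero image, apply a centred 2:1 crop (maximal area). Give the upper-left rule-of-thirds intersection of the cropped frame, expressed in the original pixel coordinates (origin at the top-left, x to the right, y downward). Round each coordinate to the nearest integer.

(1025, 286)

2621/857 > 2/1, so the 2:1 crop keeps the full height 857 and trims width to 857 × 2/1 = 1714.00 px.
Left offset = (2621 − 1714.00)/2 = 453.50 px; top offset = 0.
Upper-left is one-third across and one-third down within the crop:
x = 453.50 + 1 × 1714.00/3 ≈ 1025; y = 0.00 + 1 × 857.00/3 ≈ 286.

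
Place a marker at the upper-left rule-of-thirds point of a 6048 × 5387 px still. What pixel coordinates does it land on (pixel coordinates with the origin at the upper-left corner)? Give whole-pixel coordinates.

(2016, 1796)

The upper-left point sits one-third of the way across and one-third of the way down.
x = 1 × 6048/3 ≈ 2016; y = 1 × 5387/3 ≈ 1796.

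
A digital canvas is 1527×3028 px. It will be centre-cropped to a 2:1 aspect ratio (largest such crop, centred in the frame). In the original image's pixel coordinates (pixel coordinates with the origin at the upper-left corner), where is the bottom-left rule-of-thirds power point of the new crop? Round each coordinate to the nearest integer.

1527/3028 < 2/1, so the 2:1 crop keeps the full width 1527 and trims height to 1527 × 1/2 = 763.50 px.
Top offset = (3028 − 763.50)/2 = 1132.25 px; left offset = 0.
Bottom-left is one-third across and two-thirds down within the crop:
x = 0.00 + 1 × 1527.00/3 ≈ 509; y = 1132.25 + 2 × 763.50/3 ≈ 1641.

(509, 1641)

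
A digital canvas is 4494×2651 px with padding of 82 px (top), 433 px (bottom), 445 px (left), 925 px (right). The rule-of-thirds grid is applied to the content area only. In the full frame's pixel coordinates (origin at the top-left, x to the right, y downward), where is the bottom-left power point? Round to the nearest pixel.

Content width = 4494 − 445 − 925 = 3124 px; content height = 2651 − 82 − 433 = 2136 px.
Bottom-left is one-third across and two-thirds down within the content area.
x = 445 + 1 × 3124/3 = 445 + 1041.33 ≈ 1486
y = 82 + 2 × 2136/3 = 82 + 1424.00 ≈ 1506

(1486, 1506)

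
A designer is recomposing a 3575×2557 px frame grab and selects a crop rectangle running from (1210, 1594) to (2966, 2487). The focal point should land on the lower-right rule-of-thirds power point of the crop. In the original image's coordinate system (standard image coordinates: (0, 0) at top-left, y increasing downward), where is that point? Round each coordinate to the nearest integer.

(2381, 2189)

Crop width = 2966 − 1210 = 1756 px; one third is 585.33 px.
Crop height = 2487 − 1594 = 893 px; one third is 297.67 px.
The lower-right point is two-thirds across and two-thirds down within the crop:
x = 1210 + 2 × 585.33 ≈ 2381; y = 1594 + 2 × 297.67 ≈ 2189.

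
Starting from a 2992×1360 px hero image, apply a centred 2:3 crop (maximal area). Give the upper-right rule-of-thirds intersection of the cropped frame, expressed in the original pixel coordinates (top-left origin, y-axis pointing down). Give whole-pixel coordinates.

(1647, 453)

2992/1360 > 2/3, so the 2:3 crop keeps the full height 1360 and trims width to 1360 × 2/3 = 906.67 px.
Left offset = (2992 − 906.67)/2 = 1042.67 px; top offset = 0.
Upper-right is two-thirds across and one-third down within the crop:
x = 1042.67 + 2 × 906.67/3 ≈ 1647; y = 0.00 + 1 × 1360.00/3 ≈ 453.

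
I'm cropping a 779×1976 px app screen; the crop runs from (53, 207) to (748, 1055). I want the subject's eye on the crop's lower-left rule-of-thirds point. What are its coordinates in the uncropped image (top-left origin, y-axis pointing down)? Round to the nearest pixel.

Crop width = 748 − 53 = 695 px; one third is 231.67 px.
Crop height = 1055 − 207 = 848 px; one third is 282.67 px.
The lower-left point is one-third across and two-thirds down within the crop:
x = 53 + 1 × 231.67 ≈ 285; y = 207 + 2 × 282.67 ≈ 772.

x = 285 px, y = 772 px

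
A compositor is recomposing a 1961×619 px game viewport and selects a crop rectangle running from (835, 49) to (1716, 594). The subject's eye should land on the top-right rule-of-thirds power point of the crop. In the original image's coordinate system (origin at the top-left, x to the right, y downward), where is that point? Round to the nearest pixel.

Crop width = 1716 − 835 = 881 px; one third is 293.67 px.
Crop height = 594 − 49 = 545 px; one third is 181.67 px.
The top-right point is two-thirds across and one-third down within the crop:
x = 835 + 2 × 293.67 ≈ 1422; y = 49 + 1 × 181.67 ≈ 231.

x = 1422 px, y = 231 px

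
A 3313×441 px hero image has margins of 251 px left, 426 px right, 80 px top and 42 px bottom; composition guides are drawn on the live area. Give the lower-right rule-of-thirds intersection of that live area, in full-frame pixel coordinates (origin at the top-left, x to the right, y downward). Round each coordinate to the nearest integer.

Content width = 3313 − 251 − 426 = 2636 px; content height = 441 − 80 − 42 = 319 px.
Lower-right is two-thirds across and two-thirds down within the live area.
x = 251 + 2 × 2636/3 = 251 + 1757.33 ≈ 2008
y = 80 + 2 × 319/3 = 80 + 212.67 ≈ 293

(2008, 293)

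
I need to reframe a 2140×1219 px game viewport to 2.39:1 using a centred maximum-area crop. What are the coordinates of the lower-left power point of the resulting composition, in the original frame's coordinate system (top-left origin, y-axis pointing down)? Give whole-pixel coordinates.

2140/1219 < 2.39/1, so the 2.39:1 crop keeps the full width 2140 and trims height to 2140 × 1/2.39 = 895.40 px.
Top offset = (1219 − 895.40)/2 = 161.80 px; left offset = 0.
Lower-left is one-third across and two-thirds down within the crop:
x = 0.00 + 1 × 2140.00/3 ≈ 713; y = 161.80 + 2 × 895.40/3 ≈ 759.

(713, 759)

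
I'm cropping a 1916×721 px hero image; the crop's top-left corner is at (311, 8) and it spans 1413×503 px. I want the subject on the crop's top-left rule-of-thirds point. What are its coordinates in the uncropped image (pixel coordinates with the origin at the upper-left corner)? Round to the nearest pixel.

One third of the crop width 1413 is 471.00 px.
One third of the crop height 503 is 167.67 px.
The top-left point is one-third across and one-third down within the crop:
x = 311 + 1 × 471.00 ≈ 782; y = 8 + 1 × 167.67 ≈ 176.

(782, 176)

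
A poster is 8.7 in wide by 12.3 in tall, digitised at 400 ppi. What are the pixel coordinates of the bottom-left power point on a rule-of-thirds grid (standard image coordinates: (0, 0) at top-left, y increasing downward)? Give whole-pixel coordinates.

In pixels the canvas is 8.7 × 400 = 3480 wide and 12.3 × 400 = 4920 tall.
The bottom-left point is one-third across and two-thirds down:
x = 1 × 3480/3 ≈ 1160; y = 2 × 4920/3 ≈ 3280.

x = 1160 px, y = 3280 px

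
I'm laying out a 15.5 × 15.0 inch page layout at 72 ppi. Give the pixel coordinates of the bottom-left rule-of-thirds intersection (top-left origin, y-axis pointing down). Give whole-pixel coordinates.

(372, 720)

In pixels the canvas is 15.5 × 72 = 1116 wide and 15.0 × 72 = 1080 tall.
The bottom-left point is one-third across and two-thirds down:
x = 1 × 1116/3 ≈ 372; y = 2 × 1080/3 ≈ 720.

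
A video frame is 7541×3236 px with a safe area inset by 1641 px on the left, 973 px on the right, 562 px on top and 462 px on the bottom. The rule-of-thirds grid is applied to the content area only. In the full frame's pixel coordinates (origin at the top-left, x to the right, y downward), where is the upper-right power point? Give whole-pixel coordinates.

Content width = 7541 − 1641 − 973 = 4927 px; content height = 3236 − 562 − 462 = 2212 px.
Upper-right is two-thirds across and one-third down within the content area.
x = 1641 + 2 × 4927/3 = 1641 + 3284.67 ≈ 4926
y = 562 + 1 × 2212/3 = 562 + 737.33 ≈ 1299

x = 4926 px, y = 1299 px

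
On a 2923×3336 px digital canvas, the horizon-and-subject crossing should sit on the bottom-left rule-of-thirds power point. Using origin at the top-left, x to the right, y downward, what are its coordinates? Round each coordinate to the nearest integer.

(974, 2224)

The bottom-left point sits one-third of the way across and two-thirds of the way down.
x = 1 × 2923/3 ≈ 974; y = 2 × 3336/3 ≈ 2224.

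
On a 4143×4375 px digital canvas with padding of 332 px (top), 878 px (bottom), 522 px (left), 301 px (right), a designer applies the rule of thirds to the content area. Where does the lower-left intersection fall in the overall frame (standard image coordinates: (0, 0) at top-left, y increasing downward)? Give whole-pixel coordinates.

(1629, 2442)

Content width = 4143 − 522 − 301 = 3320 px; content height = 4375 − 332 − 878 = 3165 px.
Lower-left is one-third across and two-thirds down within the content area.
x = 522 + 1 × 3320/3 = 522 + 1106.67 ≈ 1629
y = 332 + 2 × 3165/3 = 332 + 2110.00 ≈ 2442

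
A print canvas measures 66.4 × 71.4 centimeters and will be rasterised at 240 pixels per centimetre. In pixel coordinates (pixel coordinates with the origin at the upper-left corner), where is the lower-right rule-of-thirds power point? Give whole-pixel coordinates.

x = 10624 px, y = 11424 px

In pixels the canvas is 66.4 × 240 = 15936 wide and 71.4 × 240 = 17136 tall.
The lower-right point is two-thirds across and two-thirds down:
x = 2 × 15936/3 ≈ 10624; y = 2 × 17136/3 ≈ 11424.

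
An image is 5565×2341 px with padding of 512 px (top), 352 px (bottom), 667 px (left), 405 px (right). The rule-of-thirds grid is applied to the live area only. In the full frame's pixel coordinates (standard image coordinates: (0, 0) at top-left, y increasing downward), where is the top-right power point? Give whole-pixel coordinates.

Content width = 5565 − 667 − 405 = 4493 px; content height = 2341 − 512 − 352 = 1477 px.
Top-right is two-thirds across and one-third down within the live area.
x = 667 + 2 × 4493/3 = 667 + 2995.33 ≈ 3662
y = 512 + 1 × 1477/3 = 512 + 492.33 ≈ 1004

x = 3662 px, y = 1004 px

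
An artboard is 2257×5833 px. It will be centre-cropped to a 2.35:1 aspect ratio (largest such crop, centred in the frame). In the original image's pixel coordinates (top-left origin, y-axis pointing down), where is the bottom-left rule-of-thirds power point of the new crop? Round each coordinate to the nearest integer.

(752, 3077)

2257/5833 < 2.35/1, so the 2.35:1 crop keeps the full width 2257 and trims height to 2257 × 1/2.35 = 960.43 px.
Top offset = (5833 − 960.43)/2 = 2436.29 px; left offset = 0.
Bottom-left is one-third across and two-thirds down within the crop:
x = 0.00 + 1 × 2257.00/3 ≈ 752; y = 2436.29 + 2 × 960.43/3 ≈ 3077.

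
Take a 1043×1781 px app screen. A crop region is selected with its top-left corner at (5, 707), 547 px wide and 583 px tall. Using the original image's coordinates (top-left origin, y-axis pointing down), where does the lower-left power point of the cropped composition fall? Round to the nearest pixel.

One third of the crop width 547 is 182.33 px.
One third of the crop height 583 is 194.33 px.
The lower-left point is one-third across and two-thirds down within the crop:
x = 5 + 1 × 182.33 ≈ 187; y = 707 + 2 × 194.33 ≈ 1096.

(187, 1096)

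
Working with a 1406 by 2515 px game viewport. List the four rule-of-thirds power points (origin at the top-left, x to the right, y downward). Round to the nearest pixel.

One third of 1406 is 468.67; one third of 2515 is 838.33.
Vertical third lines at x = 469 and x = 937; horizontal third lines at y = 838 and y = 1677.

(469, 838), (937, 838), (469, 1677), (937, 1677)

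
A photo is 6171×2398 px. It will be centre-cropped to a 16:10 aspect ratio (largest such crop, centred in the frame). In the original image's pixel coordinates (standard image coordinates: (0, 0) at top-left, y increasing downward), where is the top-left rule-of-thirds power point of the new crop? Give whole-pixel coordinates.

x = 2446 px, y = 799 px

6171/2398 > 16/10, so the 16:10 crop keeps the full height 2398 and trims width to 2398 × 16/10 = 3836.80 px.
Left offset = (6171 − 3836.80)/2 = 1167.10 px; top offset = 0.
Top-left is one-third across and one-third down within the crop:
x = 1167.10 + 1 × 3836.80/3 ≈ 2446; y = 0.00 + 1 × 2398.00/3 ≈ 799.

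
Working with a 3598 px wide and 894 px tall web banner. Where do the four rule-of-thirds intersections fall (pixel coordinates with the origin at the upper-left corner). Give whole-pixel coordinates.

(1199, 298), (2399, 298), (1199, 596), (2399, 596)

One third of 3598 is 1199.33; one third of 894 is 298.
Vertical third lines at x = 1199 and x = 2399; horizontal third lines at y = 298 and y = 596.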